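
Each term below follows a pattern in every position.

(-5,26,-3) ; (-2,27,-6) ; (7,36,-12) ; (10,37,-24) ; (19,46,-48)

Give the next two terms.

First slot: alternating steps +3, +9, +3, +9, …, so -5, -2, 7, 10, 19 → 22 → 31.
Second slot — alternating steps +1, +9, +1, +9, …: 26, 27, 36, 37, 46 → 47 → 56.
Third slot: -3, -6, -12, -24, -48 → -96 → -192 (×2 each step).
Putting the parts together: (22,47,-96) and then (31,56,-192).

(22,47,-96), (31,56,-192)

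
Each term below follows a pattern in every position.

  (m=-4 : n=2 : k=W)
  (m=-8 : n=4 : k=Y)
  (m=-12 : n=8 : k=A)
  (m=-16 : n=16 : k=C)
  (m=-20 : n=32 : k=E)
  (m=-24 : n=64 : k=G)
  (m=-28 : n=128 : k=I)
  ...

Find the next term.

(m=-32 : n=256 : k=K)

M: -4, -8, -12, -16, -20, -24, -28 → -32 (−4 each step).
N goes 2, 4, 8, 16, 32, 64, 128 → 256 (×2 each step).
K goes W, Y, A, C, E, G, I → K (letters move forward 2 places in the alphabet, wrapping Z→A).
Putting it together: (m=-32 : n=256 : k=K).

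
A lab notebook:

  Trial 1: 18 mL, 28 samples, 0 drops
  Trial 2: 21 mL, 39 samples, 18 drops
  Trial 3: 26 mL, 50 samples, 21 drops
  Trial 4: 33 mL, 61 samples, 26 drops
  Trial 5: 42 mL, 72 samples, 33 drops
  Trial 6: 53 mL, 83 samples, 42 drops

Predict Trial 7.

66 mL, 94 samples, 53 drops

ML: differences are 3, 5, 7, … (increasing by 2 each time), so 18, 21, 26, 33, 42, 53 → 66.
Samples: +11 each step; 28, 39, 50, 61, 72, 83 → 94.
Drops: 0, 18, 21, 26, 33, 42 → 53 (always the previous value of the mL).
Putting it together: 66 mL, 94 samples, 53 drops.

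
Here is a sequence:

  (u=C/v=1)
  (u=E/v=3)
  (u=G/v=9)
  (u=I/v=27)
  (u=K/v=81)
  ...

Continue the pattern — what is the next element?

(u=M/v=243)

U goes C, E, G, I, K → M (letters move forward 2 places in the alphabet).
V: ×3 each step; 1, 3, 9, 27, 81 → 243.
Combining the parts gives (u=M/v=243).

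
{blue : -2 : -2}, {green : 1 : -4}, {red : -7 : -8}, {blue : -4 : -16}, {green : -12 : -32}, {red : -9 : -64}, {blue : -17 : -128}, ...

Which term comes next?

Colour: repeats blue → green → red; blue, green, red, blue, green, red, blue → green.
For the second value, alternating steps +3, −8, +3, −8, …: -2, 1, -7, -4, -12, -9, -17 → -14.
Third value goes -2, -4, -8, -16, -32, -64, -128 → -256 (×2 each step).
So the next term is {green : -14 : -256}.

{green : -14 : -256}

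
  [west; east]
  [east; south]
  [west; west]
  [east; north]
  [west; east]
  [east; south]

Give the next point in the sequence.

First direction: alternates west ↔ east, so west, east, west, east, west, east → west.
Second direction: repeats east → south → west → north; east, south, west, north, east, south → west.
Putting it together: [west; west].

[west; west]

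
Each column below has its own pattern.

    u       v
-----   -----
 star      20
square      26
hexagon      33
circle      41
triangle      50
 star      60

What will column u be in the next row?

Column u: repeats star → square → hexagon → circle → triangle, so star, square, hexagon, circle, triangle, star → square.

square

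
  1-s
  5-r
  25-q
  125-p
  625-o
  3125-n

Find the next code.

15625-m

First component: 1, 5, 25, 125, 625, 3125 → 15625 (×5 each step).
For the letter, letters move back 1 place in the alphabet: s, r, q, p, o, n → m.
Combining the parts gives 15625-m.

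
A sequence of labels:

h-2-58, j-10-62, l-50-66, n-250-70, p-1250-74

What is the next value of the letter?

r

Letter goes h, j, l, n, p → r (letters move forward 2 places in the alphabet).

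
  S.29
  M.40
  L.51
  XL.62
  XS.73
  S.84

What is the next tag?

Size — repeats S → M → L → XL → XS: S, M, L, XL, XS, S → M.
For the second component, +11 each step: 29, 40, 51, 62, 73, 84 → 95.
So the next tag is M.95.

M.95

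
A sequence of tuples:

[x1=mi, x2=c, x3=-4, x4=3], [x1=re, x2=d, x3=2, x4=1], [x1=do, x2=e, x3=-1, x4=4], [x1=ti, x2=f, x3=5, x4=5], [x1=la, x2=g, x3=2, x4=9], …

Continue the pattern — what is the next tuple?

[x1=sol, x2=h, x3=8, x4=14]

X1: mi, re, do, ti, la → sol (runs backward through the solfège scale do→ti).
X2 — letters move forward 1 place in the alphabet: c, d, e, f, g → h.
For the x3, alternating steps +6, −3, +6, −3, …: -4, 2, -1, 5, 2 → 8.
X4: each term is the sum of the two before it; 3, 1, 4, 5, 9 → 14.
Combining the parts gives [x1=sol, x2=h, x3=8, x4=14].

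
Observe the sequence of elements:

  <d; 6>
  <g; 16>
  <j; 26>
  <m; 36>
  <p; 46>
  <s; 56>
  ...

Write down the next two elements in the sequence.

<v; 66>, <y; 76>

Letter: d, g, j, m, p, s → v → y (letters move forward 3 places in the alphabet).
Second value: 6, 16, 26, 36, 46, 56 → 66 → 76 (+10 each step).
Putting the parts together: <v; 66> and then <y; 76>.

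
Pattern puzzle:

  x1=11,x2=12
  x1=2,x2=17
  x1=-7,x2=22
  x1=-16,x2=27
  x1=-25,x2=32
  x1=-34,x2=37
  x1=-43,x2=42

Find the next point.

x1=-52,x2=47

X1: 11, 2, -7, -16, -25, -34, -43 → -52 (−9 each step).
X2 goes 12, 17, 22, 27, 32, 37, 42 → 47 (+5 each step).
Combining the parts gives x1=-52,x2=47.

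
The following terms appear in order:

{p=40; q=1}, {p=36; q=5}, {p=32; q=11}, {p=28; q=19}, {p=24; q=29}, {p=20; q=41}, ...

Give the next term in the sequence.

P: 40, 36, 32, 28, 24, 20 → 16 (−4 each step).
Q: differences are 4, 6, 8, … (increasing by 2 each time); 1, 5, 11, 19, 29, 41 → 55.
So the next term is {p=16; q=55}.

{p=16; q=55}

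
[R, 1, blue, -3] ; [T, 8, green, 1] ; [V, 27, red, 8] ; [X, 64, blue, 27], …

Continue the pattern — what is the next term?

[Z, 125, green, 64]

Letter goes R, T, V, X → Z (letters move forward 2 places in the alphabet).
Second slot — perfect cubes: 1³, 2³, 3³, …: 1, 8, 27, 64 → 125.
For the colour, repeats blue → green → red: blue, green, red, blue → green.
Fourth slot goes -3, 1, 8, 27 → 64 (always the previous value of the second slot).
So the next term is [Z, 125, green, 64].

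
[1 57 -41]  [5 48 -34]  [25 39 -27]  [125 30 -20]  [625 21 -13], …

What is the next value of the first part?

First part: ×5 each step, so 1, 5, 25, 125, 625 → 3125.

3125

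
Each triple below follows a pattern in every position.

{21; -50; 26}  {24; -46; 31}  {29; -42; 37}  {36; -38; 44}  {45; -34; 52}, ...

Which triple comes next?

First slot: 21, 24, 29, 36, 45 → 56 (differences are 3, 5, 7, … (increasing by 2 each time)).
Second slot — +4 each step: -50, -46, -42, -38, -34 → -30.
Third slot — differences are 5, 6, 7, … (increasing by 1 each time): 26, 31, 37, 44, 52 → 61.
So the next triple is {56; -30; 61}.

{56; -30; 61}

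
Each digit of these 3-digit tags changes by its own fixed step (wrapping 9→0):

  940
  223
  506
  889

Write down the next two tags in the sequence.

162 then 445

First digit: 9, 2, 5, 8 → 1 → 4 (+3 each step, mod 10).
For the second digit, −2 each step, mod 10: 4, 2, 0, 8 → 6 → 4.
Third digit goes 0, 3, 6, 9 → 2 → 5 (+3 each step, mod 10).
So the next two tags are 162 and 445.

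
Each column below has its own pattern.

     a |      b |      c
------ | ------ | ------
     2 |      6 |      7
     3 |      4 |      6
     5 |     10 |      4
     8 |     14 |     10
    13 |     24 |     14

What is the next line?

Column a — each term is the sum of the two before it: 2, 3, 5, 8, 13 → 21.
Column b goes 6, 4, 10, 14, 24 → 38 (each term is the sum of the two before it).
Column c — always the previous value of the column b: 7, 6, 4, 10, 14 → 24.
Putting it together: 21  38  24.

21  38  24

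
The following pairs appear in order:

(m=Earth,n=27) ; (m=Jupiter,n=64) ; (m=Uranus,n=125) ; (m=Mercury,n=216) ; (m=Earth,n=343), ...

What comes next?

M: Earth, Jupiter, Uranus, Mercury, Earth → Jupiter (repeats Earth → Jupiter → Uranus → Mercury).
N goes 27, 64, 125, 216, 343 → 512 (perfect cubes: 3³, 4³, 5³, …).
Combining the parts gives (m=Jupiter,n=512).

(m=Jupiter,n=512)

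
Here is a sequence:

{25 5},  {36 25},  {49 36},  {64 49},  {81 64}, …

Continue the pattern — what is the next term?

First entry — perfect squares: 5², 6², 7², …: 25, 36, 49, 64, 81 → 100.
Second entry — always the previous value of the first entry: 5, 25, 36, 49, 64 → 81.
Combining the parts gives {100 81}.

{100 81}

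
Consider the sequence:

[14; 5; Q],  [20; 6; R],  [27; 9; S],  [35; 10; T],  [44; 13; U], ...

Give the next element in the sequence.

First slot: 14, 20, 27, 35, 44 → 54 (differences are 6, 7, 8, … (increasing by 1 each time)).
Second slot — alternating steps +1, +3, +1, +3, …: 5, 6, 9, 10, 13 → 14.
Letter: letters move forward 1 place in the alphabet; Q, R, S, T, U → V.
Putting it together: [54; 14; V].

[54; 14; V]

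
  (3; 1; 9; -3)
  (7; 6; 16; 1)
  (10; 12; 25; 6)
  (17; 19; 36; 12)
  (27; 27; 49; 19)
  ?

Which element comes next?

(44; 36; 64; 27)

For the first value, each term is the sum of the two before it: 3, 7, 10, 17, 27 → 44.
Second value — differences are 5, 6, 7, … (increasing by 1 each time): 1, 6, 12, 19, 27 → 36.
For the third value, perfect squares: 3², 4², 5², …: 9, 16, 25, 36, 49 → 64.
Fourth value — always the previous value of the second value: -3, 1, 6, 12, 19 → 27.
Putting it together: (44; 36; 64; 27).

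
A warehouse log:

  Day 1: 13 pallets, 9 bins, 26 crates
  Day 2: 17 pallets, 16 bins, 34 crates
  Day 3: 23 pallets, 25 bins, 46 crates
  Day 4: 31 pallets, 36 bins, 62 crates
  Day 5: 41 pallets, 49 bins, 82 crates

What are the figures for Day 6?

53 pallets, 64 bins, 106 crates

Pallets: 13, 17, 23, 31, 41 → 53 (differences are 4, 6, 8, … (increasing by 2 each time)).
Bins: perfect squares: 3², 4², 5², …, so 9, 16, 25, 36, 49 → 64.
Crates: 26, 34, 46, 62, 82 → 106 (always 2 × the pallets).
Putting it together: 53 pallets, 64 bins, 106 crates.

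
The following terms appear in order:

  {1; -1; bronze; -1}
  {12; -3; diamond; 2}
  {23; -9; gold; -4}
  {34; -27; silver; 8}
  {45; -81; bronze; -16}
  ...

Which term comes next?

For the first coordinate, +11 each step: 1, 12, 23, 34, 45 → 56.
Second coordinate goes -1, -3, -9, -27, -81 → -243 (×3 each step).
Rank: repeats bronze → diamond → gold → silver; bronze, diamond, gold, silver, bronze → diamond.
Fourth coordinate: ×(-2) each step, so -1, 2, -4, 8, -16 → 32.
Putting it together: {56; -243; diamond; 32}.

{56; -243; diamond; 32}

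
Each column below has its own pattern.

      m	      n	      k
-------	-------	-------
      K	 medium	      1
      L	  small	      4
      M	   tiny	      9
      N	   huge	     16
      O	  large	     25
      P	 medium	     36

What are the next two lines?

Q  small  49; R  tiny  64

Column m goes K, L, M, N, O, P → Q → R (letters move forward 1 place in the alphabet).
For the column n, repeats medium → small → tiny → huge → large: medium, small, tiny, huge, large, medium → small → tiny.
Column k: 1, 4, 9, 16, 25, 36 → 49 → 64 (perfect squares: 1², 2², 3², …).
So the next two lines are Q  small  49 and R  tiny  64.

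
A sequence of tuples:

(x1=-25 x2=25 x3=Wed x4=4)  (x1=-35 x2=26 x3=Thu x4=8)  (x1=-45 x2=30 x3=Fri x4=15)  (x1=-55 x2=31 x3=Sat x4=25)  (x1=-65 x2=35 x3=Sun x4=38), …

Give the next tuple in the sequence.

For the x1, −10 each step: -25, -35, -45, -55, -65 → -75.
For the x2, alternating steps +1, +4, +1, +4, …: 25, 26, 30, 31, 35 → 36.
X3: runs through the weekdays Mon→Sun, so Wed, Thu, Fri, Sat, Sun → Mon.
X4: 4, 8, 15, 25, 38 → 54 (differences are 4, 7, 10, … (increasing by 3 each time)).
Putting it together: (x1=-75 x2=36 x3=Mon x4=54).

(x1=-75 x2=36 x3=Mon x4=54)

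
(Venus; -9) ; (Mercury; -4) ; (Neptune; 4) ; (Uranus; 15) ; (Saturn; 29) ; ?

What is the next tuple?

(Jupiter; 46)

Planet: runs backward through the planets Mercury→Neptune; Venus, Mercury, Neptune, Uranus, Saturn → Jupiter.
Second coordinate — differences are 5, 8, 11, … (increasing by 3 each time): -9, -4, 4, 15, 29 → 46.
Putting it together: (Jupiter; 46).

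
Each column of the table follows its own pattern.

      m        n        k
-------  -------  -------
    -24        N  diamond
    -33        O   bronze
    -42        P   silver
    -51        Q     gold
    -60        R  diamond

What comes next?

-69  S  bronze

Column m: −9 each step; -24, -33, -42, -51, -60 → -69.
For the column n, letters move forward 1 place in the alphabet: N, O, P, Q, R → S.
Column k: diamond, bronze, silver, gold, diamond → bronze (repeats diamond → bronze → silver → gold).
So the next line is -69  S  bronze.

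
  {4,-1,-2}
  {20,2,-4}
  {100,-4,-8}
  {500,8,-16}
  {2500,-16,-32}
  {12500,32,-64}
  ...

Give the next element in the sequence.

First entry: 4, 20, 100, 500, 2500, 12500 → 62500 (×5 each step).
Second entry goes -1, 2, -4, 8, -16, 32 → -64 (×(-2) each step).
Third entry: -2, -4, -8, -16, -32, -64 → -128 (×2 each step).
Putting it together: {62500,-64,-128}.

{62500,-64,-128}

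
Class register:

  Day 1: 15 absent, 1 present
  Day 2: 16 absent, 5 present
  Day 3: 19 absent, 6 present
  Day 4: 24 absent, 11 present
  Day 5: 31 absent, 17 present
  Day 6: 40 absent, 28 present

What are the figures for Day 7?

Absent: differences are 1, 3, 5, … (increasing by 2 each time); 15, 16, 19, 24, 31, 40 → 51.
Present goes 1, 5, 6, 11, 17, 28 → 45 (each term is the sum of the two before it).
Putting it together: 51 absent, 45 present.

51 absent, 45 present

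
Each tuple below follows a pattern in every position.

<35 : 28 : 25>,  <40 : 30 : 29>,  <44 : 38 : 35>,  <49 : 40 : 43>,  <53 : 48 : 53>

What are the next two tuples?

First entry: alternating steps +5, +4, +5, +4, …; 35, 40, 44, 49, 53 → 58 → 62.
Second entry — alternating steps +2, +8, +2, +8, …: 28, 30, 38, 40, 48 → 50 → 58.
Third entry — differences are 4, 6, 8, … (increasing by 2 each time): 25, 29, 35, 43, 53 → 65 → 79.
Putting the parts together: <58 : 50 : 65> and then <62 : 58 : 79>.

<58 : 50 : 65>, <62 : 58 : 79>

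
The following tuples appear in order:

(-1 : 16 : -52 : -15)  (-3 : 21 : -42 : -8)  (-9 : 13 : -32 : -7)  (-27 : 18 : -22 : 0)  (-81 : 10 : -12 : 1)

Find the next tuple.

First coordinate: -1, -3, -9, -27, -81 → -243 (×3 each step).
Second coordinate: 16, 21, 13, 18, 10 → 15 (alternating steps +5, −8, +5, −8, …).
Third coordinate goes -52, -42, -32, -22, -12 → -2 (+10 each step).
Fourth coordinate: -15, -8, -7, 0, 1 → 8 (alternating steps +7, +1, +7, +1, …).
Combining the parts gives (-243 : 15 : -2 : 8).

(-243 : 15 : -2 : 8)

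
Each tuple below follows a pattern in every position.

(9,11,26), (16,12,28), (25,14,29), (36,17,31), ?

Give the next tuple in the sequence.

For the first entry, perfect squares: 3², 4², 5², …: 9, 16, 25, 36 → 49.
For the second entry, differences are 1, 2, 3, … (increasing by 1 each time): 11, 12, 14, 17 → 21.
For the third entry, alternating steps +2, +1, +2, +1, …: 26, 28, 29, 31 → 32.
Putting it together: (49,21,32).

(49,21,32)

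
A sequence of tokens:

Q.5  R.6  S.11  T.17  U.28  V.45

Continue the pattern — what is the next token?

W.73

Letter: letters move forward 1 place in the alphabet, so Q, R, S, T, U, V → W.
Second component: each term is the sum of the two before it; 5, 6, 11, 17, 28, 45 → 73.
Combining the parts gives W.73.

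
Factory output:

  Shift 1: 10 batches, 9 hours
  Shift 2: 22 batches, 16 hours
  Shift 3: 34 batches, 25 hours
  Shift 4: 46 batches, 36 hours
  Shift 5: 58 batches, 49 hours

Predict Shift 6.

Batches: 10, 22, 34, 46, 58 → 70 (+12 each step).
Hours goes 9, 16, 25, 36, 49 → 64 (perfect squares: 3², 4², 5², …).
So the next record is 70 batches, 64 hours.

70 batches, 64 hours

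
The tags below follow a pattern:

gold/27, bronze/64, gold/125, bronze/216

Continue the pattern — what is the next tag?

For the rank, alternates gold ↔ bronze: gold, bronze, gold, bronze → gold.
For the second component, perfect cubes: 3³, 4³, 5³, …: 27, 64, 125, 216 → 343.
Combining the parts gives gold/343.

gold/343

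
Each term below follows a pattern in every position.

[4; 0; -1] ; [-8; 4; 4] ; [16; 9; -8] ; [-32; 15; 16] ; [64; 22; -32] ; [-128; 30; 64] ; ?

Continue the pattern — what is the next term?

For the first value, ×(-2) each step: 4, -8, 16, -32, 64, -128 → 256.
Second value goes 0, 4, 9, 15, 22, 30 → 39 (differences are 4, 5, 6, … (increasing by 1 each time)).
Third value: -1, 4, -8, 16, -32, 64 → -128 (always the previous value of the first value).
So the next term is [256; 39; -128].

[256; 39; -128]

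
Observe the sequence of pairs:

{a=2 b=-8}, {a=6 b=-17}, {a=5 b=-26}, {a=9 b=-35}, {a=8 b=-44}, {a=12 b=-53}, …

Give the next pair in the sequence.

A — alternating steps +4, −1, +4, −1, …: 2, 6, 5, 9, 8, 12 → 11.
For the b, −9 each step: -8, -17, -26, -35, -44, -53 → -62.
Putting it together: {a=11 b=-62}.

{a=11 b=-62}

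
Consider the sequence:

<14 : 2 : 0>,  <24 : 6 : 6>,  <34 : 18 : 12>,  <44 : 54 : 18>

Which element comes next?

For the first entry, +10 each step: 14, 24, 34, 44 → 54.
For the second entry, ×3 each step: 2, 6, 18, 54 → 162.
Third entry: +6 each step; 0, 6, 12, 18 → 24.
So the next element is <54 : 162 : 24>.

<54 : 162 : 24>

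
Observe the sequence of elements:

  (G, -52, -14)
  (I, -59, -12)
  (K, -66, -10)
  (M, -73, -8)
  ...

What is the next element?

Letter goes G, I, K, M → O (letters move forward 2 places in the alphabet).
Second value: −7 each step, so -52, -59, -66, -73 → -80.
Third value goes -14, -12, -10, -8 → -6 (+2 each step).
Combining the parts gives (O, -80, -6).

(O, -80, -6)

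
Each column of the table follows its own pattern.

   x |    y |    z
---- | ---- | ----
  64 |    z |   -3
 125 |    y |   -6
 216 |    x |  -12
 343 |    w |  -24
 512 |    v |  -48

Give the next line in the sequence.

Column x goes 64, 125, 216, 343, 512 → 729 (perfect cubes: 4³, 5³, 6³, …).
Column y: z, y, x, w, v → u (letters move back 1 place in the alphabet).
Column z: -3, -6, -12, -24, -48 → -96 (×2 each step).
So the next line is 729  u  -96.

729  u  -96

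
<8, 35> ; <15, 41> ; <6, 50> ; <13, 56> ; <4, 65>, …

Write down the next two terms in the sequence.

<11, 71>, <2, 80>

First component goes 8, 15, 6, 13, 4 → 11 → 2 (alternating steps +7, −9, +7, −9, …).
For the second component, alternating steps +6, +9, +6, +9, …: 35, 41, 50, 56, 65 → 71 → 80.
So the next two terms are <11, 71> and <2, 80>.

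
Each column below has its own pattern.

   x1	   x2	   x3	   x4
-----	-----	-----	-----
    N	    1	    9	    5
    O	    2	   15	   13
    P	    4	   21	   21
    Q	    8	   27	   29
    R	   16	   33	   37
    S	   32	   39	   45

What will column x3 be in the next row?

Column x3: +6 each step, so 9, 15, 21, 27, 33, 39 → 45.

45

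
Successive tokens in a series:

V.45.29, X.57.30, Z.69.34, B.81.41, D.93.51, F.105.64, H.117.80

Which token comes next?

Letter goes V, X, Z, B, D, F, H → J (letters move forward 2 places in the alphabet, wrapping Z→A).
Second component — +12 each step: 45, 57, 69, 81, 93, 105, 117 → 129.
For the third component, differences are 1, 4, 7, … (increasing by 3 each time): 29, 30, 34, 41, 51, 64, 80 → 99.
Putting it together: J.129.99.

J.129.99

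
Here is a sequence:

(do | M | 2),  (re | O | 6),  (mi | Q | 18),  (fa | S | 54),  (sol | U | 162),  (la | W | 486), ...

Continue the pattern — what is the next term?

(ti | Y | 1458)

Note: runs through the solfège scale do→ti; do, re, mi, fa, sol, la → ti.
Letter: M, O, Q, S, U, W → Y (letters move forward 2 places in the alphabet).
Third component — ×3 each step: 2, 6, 18, 54, 162, 486 → 1458.
Combining the parts gives (ti | Y | 1458).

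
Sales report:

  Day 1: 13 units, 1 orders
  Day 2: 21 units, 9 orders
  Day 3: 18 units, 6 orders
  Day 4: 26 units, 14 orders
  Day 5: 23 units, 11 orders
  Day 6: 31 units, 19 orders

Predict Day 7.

28 units, 16 orders

Units: 13, 21, 18, 26, 23, 31 → 28 (alternating steps +8, −3, +8, −3, …).
Orders goes 1, 9, 6, 14, 11, 19 → 16 (always 12 less than the units).
So the next line is 28 units, 16 orders.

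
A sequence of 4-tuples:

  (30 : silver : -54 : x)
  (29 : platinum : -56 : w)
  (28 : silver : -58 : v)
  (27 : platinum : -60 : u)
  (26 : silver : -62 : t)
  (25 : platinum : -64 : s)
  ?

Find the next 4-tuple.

(24 : silver : -66 : r)

For the first component, −1 each step: 30, 29, 28, 27, 26, 25 → 24.
Metal: alternates silver ↔ platinum; silver, platinum, silver, platinum, silver, platinum → silver.
Third component goes -54, -56, -58, -60, -62, -64 → -66 (−2 each step).
Letter: letters move back 1 place in the alphabet, so x, w, v, u, t, s → r.
So the next 4-tuple is (24 : silver : -66 : r).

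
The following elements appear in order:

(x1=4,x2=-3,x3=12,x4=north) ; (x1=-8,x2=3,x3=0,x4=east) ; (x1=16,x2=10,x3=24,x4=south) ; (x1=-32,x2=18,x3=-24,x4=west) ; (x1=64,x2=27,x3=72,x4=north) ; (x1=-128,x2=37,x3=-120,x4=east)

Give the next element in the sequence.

(x1=256,x2=48,x3=264,x4=south)

For the x1, ×(-2) each step: 4, -8, 16, -32, 64, -128 → 256.
X2: differences are 6, 7, 8, … (increasing by 1 each time); -3, 3, 10, 18, 27, 37 → 48.
X3: always 8 more than the x1; 12, 0, 24, -24, 72, -120 → 264.
For the x4, repeats north → east → south → west: north, east, south, west, north, east → south.
So the next element is (x1=256,x2=48,x3=264,x4=south).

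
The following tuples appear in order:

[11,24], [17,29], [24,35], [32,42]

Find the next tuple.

[41,50]

For the first slot, differences are 6, 7, 8, … (increasing by 1 each time): 11, 17, 24, 32 → 41.
Second slot: 24, 29, 35, 42 → 50 (differences are 5, 6, 7, … (increasing by 1 each time)).
So the next tuple is [41,50].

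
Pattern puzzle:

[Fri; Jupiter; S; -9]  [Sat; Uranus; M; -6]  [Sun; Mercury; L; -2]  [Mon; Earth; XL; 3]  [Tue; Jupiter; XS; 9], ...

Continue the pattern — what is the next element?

[Wed; Uranus; S; 16]

Day: Fri, Sat, Sun, Mon, Tue → Wed (runs through the weekdays Mon→Sun).
Planet: repeats Jupiter → Uranus → Mercury → Earth; Jupiter, Uranus, Mercury, Earth, Jupiter → Uranus.
For the size, runs through clothing sizes XS→XL: S, M, L, XL, XS → S.
Fourth coordinate: differences are 3, 4, 5, … (increasing by 1 each time), so -9, -6, -2, 3, 9 → 16.
So the next element is [Wed; Uranus; S; 16].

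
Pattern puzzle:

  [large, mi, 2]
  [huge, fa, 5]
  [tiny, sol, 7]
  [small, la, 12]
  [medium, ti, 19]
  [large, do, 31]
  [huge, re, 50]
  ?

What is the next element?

[tiny, mi, 81]

Size: repeats large → huge → tiny → small → medium, so large, huge, tiny, small, medium, large, huge → tiny.
Note: mi, fa, sol, la, ti, do, re → mi (runs through the solfège scale do→ti).
Third slot: 2, 5, 7, 12, 19, 31, 50 → 81 (each term is the sum of the two before it).
Putting it together: [tiny, mi, 81].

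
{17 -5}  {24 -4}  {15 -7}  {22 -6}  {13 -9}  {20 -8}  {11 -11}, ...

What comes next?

For the first component, alternating steps +7, −9, +7, −9, …: 17, 24, 15, 22, 13, 20, 11 → 18.
Second component: -5, -4, -7, -6, -9, -8, -11 → -10 (alternating steps +1, −3, +1, −3, …).
Putting it together: {18 -10}.

{18 -10}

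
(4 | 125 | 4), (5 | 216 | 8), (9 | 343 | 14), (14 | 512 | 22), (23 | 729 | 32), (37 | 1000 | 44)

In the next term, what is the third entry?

58

For the third entry, differences are 4, 6, 8, … (increasing by 2 each time): 4, 8, 14, 22, 32, 44 → 58.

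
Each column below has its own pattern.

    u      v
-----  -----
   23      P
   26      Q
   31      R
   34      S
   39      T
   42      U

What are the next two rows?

47  V; 50  W

Column u goes 23, 26, 31, 34, 39, 42 → 47 → 50 (alternating steps +3, +5, +3, +5, …).
Column v: P, Q, R, S, T, U → V → W (letters move forward 1 place in the alphabet).
Putting the parts together: 47  V and then 50  W.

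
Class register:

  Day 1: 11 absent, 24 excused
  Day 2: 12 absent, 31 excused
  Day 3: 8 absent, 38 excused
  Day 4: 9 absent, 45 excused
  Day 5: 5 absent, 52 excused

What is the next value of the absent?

Absent: alternating steps +1, −4, +1, −4, …, so 11, 12, 8, 9, 5 → 6.

6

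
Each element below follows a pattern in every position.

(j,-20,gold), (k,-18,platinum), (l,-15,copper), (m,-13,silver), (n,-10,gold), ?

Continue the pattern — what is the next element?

(o,-8,platinum)

Letter — letters move forward 1 place in the alphabet: j, k, l, m, n → o.
Second entry goes -20, -18, -15, -13, -10 → -8 (alternating steps +2, +3, +2, +3, …).
Metal — repeats gold → platinum → copper → silver: gold, platinum, copper, silver, gold → platinum.
Combining the parts gives (o,-8,platinum).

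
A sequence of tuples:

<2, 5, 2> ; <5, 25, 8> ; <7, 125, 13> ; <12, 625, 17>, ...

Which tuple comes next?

First part goes 2, 5, 7, 12 → 19 (each term is the sum of the two before it).
Second part: ×5 each step, so 5, 25, 125, 625 → 3125.
Third part — differences are 6, 5, 4, … (decreasing by 1 each time): 2, 8, 13, 17 → 20.
Combining the parts gives <19, 3125, 20>.

<19, 3125, 20>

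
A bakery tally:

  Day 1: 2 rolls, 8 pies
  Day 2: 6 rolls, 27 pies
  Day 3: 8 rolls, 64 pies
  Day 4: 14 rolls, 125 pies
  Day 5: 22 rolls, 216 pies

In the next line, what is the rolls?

Rolls: each term is the sum of the two before it; 2, 6, 8, 14, 22 → 36.

36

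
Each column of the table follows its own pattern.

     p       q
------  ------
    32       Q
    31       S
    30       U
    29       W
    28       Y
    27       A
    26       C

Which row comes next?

25  E

Column p: −1 each step, so 32, 31, 30, 29, 28, 27, 26 → 25.
Column q: letters move forward 2 places in the alphabet, wrapping Z→A, so Q, S, U, W, Y, A, C → E.
So the next row is 25  E.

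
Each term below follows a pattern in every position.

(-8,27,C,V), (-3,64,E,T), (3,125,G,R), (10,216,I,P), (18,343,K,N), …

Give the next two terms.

First component goes -8, -3, 3, 10, 18 → 27 → 37 (differences are 5, 6, 7, … (increasing by 1 each time)).
Second component goes 27, 64, 125, 216, 343 → 512 → 729 (perfect cubes: 3³, 4³, 5³, …).
First letter: C, E, G, I, K → M → O (letters move forward 2 places in the alphabet).
Second letter: letters move back 2 places in the alphabet, so V, T, R, P, N → L → J.
So the next two terms are (27,512,M,L) and (37,729,O,J).

(27,512,M,L), (37,729,O,J)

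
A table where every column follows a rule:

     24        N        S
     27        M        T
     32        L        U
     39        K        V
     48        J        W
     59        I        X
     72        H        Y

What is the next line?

First component: differences are 3, 5, 7, … (increasing by 2 each time); 24, 27, 32, 39, 48, 59, 72 → 87.
First letter: letters move back 1 place in the alphabet, so N, M, L, K, J, I, H → G.
Second letter goes S, T, U, V, W, X, Y → Z (letters move forward 1 place in the alphabet).
So the next line is 87  G  Z.

87  G  Z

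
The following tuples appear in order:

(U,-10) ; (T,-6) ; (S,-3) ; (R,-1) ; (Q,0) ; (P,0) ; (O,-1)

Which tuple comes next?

(N,-3)

Letter: letters move back 1 place in the alphabet, so U, T, S, R, Q, P, O → N.
Second component — differences are 4, 3, 2, … (decreasing by 1 each time): -10, -6, -3, -1, 0, 0, -1 → -3.
Combining the parts gives (N,-3).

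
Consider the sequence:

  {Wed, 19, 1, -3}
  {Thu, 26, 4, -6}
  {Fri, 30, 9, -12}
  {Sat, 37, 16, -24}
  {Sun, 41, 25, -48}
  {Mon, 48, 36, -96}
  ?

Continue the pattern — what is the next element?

Day: runs through the weekdays Mon→Sun, so Wed, Thu, Fri, Sat, Sun, Mon → Tue.
Second component: 19, 26, 30, 37, 41, 48 → 52 (alternating steps +7, +4, +7, +4, …).
Third component: perfect squares: 1², 2², 3², …, so 1, 4, 9, 16, 25, 36 → 49.
For the fourth component, ×2 each step: -3, -6, -12, -24, -48, -96 → -192.
Putting it together: {Tue, 52, 49, -192}.

{Tue, 52, 49, -192}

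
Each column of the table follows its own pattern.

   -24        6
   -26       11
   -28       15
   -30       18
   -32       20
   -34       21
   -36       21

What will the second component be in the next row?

20

Second component: differences are 5, 4, 3, … (decreasing by 1 each time), so 6, 11, 15, 18, 20, 21, 21 → 20.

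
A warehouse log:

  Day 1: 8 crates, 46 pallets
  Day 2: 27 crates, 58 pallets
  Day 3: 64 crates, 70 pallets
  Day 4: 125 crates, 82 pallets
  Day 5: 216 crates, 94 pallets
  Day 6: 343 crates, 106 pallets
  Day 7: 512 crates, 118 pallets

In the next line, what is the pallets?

Crates goes 8, 27, 64, 125, 216, 343, 512 → 729 (perfect cubes: 2³, 3³, 4³, …).
Pallets: +12 each step; 46, 58, 70, 82, 94, 106, 118 → 130.

130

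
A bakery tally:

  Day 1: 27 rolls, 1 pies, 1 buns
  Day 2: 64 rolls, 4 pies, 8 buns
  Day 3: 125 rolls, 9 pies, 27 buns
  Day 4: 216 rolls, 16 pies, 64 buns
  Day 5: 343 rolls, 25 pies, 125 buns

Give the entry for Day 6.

512 rolls, 36 pies, 216 buns

For the rolls, perfect cubes: 3³, 4³, 5³, …: 27, 64, 125, 216, 343 → 512.
Pies: perfect squares: 1², 2², 3², …, so 1, 4, 9, 16, 25 → 36.
For the buns, perfect cubes: 1³, 2³, 3³, …: 1, 8, 27, 64, 125 → 216.
Putting it together: 512 rolls, 36 pies, 216 buns.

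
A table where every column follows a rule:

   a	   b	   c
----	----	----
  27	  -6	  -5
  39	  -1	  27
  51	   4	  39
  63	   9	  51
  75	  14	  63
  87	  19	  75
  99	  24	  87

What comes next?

111  29  99

Column a: 27, 39, 51, 63, 75, 87, 99 → 111 (+12 each step).
Column b: -6, -1, 4, 9, 14, 19, 24 → 29 (+5 each step).
Column c: always the previous value of the column a; -5, 27, 39, 51, 63, 75, 87 → 99.
Combining the parts gives 111  29  99.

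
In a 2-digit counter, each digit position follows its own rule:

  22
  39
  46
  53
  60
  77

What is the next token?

84

First digit goes 2, 3, 4, 5, 6, 7 → 8 (+1 each step, mod 10).
Second digit: 2, 9, 6, 3, 0, 7 → 4 (−3 each step, mod 10).
Combining the parts gives 84.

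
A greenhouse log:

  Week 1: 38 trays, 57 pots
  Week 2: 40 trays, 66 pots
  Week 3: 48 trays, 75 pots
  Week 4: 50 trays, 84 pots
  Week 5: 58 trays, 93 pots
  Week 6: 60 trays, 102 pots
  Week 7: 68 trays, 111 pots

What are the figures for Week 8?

Trays goes 38, 40, 48, 50, 58, 60, 68 → 70 (alternating steps +2, +8, +2, +8, …).
For the pots, +9 each step: 57, 66, 75, 84, 93, 102, 111 → 120.
So the next row is 70 trays, 120 pots.

70 trays, 120 pots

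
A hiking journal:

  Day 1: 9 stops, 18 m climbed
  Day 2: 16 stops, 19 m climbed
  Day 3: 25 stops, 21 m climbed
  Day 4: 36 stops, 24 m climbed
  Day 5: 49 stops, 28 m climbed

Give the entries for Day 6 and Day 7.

For the stops, perfect squares: 3², 4², 5², …: 9, 16, 25, 36, 49 → 64 → 81.
M climbed goes 18, 19, 21, 24, 28 → 33 → 39 (differences are 1, 2, 3, … (increasing by 1 each time)).
Putting the parts together: 64 stops, 33 m climbed and then 81 stops, 39 m climbed.

64 stops, 33 m climbed; 81 stops, 39 m climbed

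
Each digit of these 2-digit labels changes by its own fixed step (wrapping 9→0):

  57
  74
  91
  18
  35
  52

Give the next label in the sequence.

First digit — +2 each step, mod 10: 5, 7, 9, 1, 3, 5 → 7.
Second digit goes 7, 4, 1, 8, 5, 2 → 9 (−3 each step, mod 10).
So the next label is 79.

79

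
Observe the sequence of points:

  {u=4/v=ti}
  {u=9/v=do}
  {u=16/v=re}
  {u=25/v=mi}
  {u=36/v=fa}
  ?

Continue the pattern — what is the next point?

For the u, perfect squares: 2², 3², 4², …: 4, 9, 16, 25, 36 → 49.
V — runs through the solfège scale do→ti: ti, do, re, mi, fa → sol.
So the next point is {u=49/v=sol}.

{u=49/v=sol}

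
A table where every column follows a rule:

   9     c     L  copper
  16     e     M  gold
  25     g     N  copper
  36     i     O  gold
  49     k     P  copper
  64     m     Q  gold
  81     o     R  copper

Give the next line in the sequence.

First component: 9, 16, 25, 36, 49, 64, 81 → 100 (perfect squares: 3², 4², 5², …).
For the first letter, letters move forward 2 places in the alphabet: c, e, g, i, k, m, o → q.
For the second letter, letters move forward 1 place in the alphabet: L, M, N, O, P, Q, R → S.
Metal: copper, gold, copper, gold, copper, gold, copper → gold (alternates copper ↔ gold).
Putting it together: 100  q  S  gold.

100  q  S  gold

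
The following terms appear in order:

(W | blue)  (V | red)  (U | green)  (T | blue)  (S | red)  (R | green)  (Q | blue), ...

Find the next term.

Letter: letters move back 1 place in the alphabet; W, V, U, T, S, R, Q → P.
Colour: repeats blue → red → green; blue, red, green, blue, red, green, blue → red.
So the next term is (P | red).

(P | red)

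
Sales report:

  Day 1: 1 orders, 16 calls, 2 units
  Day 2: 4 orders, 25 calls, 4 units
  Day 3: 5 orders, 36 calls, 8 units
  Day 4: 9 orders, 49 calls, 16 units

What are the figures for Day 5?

14 orders, 64 calls, 32 units

Orders: each term is the sum of the two before it; 1, 4, 5, 9 → 14.
Calls: perfect squares: 4², 5², 6², …, so 16, 25, 36, 49 → 64.
For the units, ×2 each step: 2, 4, 8, 16 → 32.
So the next record is 14 orders, 64 calls, 32 units.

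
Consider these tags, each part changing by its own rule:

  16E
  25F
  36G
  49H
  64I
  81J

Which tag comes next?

First component: perfect squares: 4², 5², 6², …, so 16, 25, 36, 49, 64, 81 → 100.
Letter goes E, F, G, H, I, J → K (letters move forward 1 place in the alphabet).
Combining the parts gives 100K.

100K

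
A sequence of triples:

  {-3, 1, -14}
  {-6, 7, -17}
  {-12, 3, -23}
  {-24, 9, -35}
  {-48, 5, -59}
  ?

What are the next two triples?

{-96, 11, -107}, {-192, 7, -203}

First coordinate: ×2 each step, so -3, -6, -12, -24, -48 → -96 → -192.
For the second coordinate, alternating steps +6, −4, +6, −4, …: 1, 7, 3, 9, 5 → 11 → 7.
Third coordinate: -14, -17, -23, -35, -59 → -107 → -203 (always 11 less than the first coordinate).
So the next two triples are {-96, 11, -107} and {-192, 7, -203}.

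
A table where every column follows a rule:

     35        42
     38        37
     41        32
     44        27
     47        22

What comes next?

First component goes 35, 38, 41, 44, 47 → 50 (+3 each step).
Second component: −5 each step; 42, 37, 32, 27, 22 → 17.
Combining the parts gives 50  17.

50  17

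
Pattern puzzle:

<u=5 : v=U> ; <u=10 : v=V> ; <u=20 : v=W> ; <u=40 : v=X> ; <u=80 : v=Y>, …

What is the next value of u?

160

U: ×2 each step; 5, 10, 20, 40, 80 → 160.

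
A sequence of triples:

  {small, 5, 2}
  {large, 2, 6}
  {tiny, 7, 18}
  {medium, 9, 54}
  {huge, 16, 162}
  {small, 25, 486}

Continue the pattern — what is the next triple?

Size — repeats small → large → tiny → medium → huge: small, large, tiny, medium, huge, small → large.
Second part: each term is the sum of the two before it, so 5, 2, 7, 9, 16, 25 → 41.
Third part: 2, 6, 18, 54, 162, 486 → 1458 (×3 each step).
Putting it together: {large, 41, 1458}.

{large, 41, 1458}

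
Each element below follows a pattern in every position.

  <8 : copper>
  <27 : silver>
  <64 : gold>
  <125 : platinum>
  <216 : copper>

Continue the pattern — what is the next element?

First coordinate: perfect cubes: 2³, 3³, 4³, …; 8, 27, 64, 125, 216 → 343.
For the metal, repeats copper → silver → gold → platinum: copper, silver, gold, platinum, copper → silver.
So the next element is <343 : silver>.

<343 : silver>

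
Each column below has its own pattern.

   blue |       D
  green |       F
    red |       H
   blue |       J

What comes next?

Colour: repeats blue → green → red; blue, green, red, blue → green.
Letter: D, F, H, J → L (letters move forward 2 places in the alphabet).
So the next line is green  L.

green  L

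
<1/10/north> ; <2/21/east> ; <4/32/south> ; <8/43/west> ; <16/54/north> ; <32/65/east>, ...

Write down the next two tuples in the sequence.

For the first entry, ×2 each step: 1, 2, 4, 8, 16, 32 → 64 → 128.
Second entry: +11 each step, so 10, 21, 32, 43, 54, 65 → 76 → 87.
Direction — repeats north → east → south → west: north, east, south, west, north, east → south → west.
So the next two tuples are <64/76/south> and <128/87/west>.

<64/76/south>, <128/87/west>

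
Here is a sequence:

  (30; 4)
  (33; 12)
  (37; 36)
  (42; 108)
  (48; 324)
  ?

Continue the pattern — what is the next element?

For the first entry, differences are 3, 4, 5, … (increasing by 1 each time): 30, 33, 37, 42, 48 → 55.
Second entry — ×3 each step: 4, 12, 36, 108, 324 → 972.
So the next element is (55; 972).

(55; 972)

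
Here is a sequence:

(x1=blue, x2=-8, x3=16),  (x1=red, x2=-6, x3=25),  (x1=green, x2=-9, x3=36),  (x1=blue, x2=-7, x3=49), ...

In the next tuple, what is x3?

X3 — perfect squares: 4², 5², 6², …: 16, 25, 36, 49 → 64.

64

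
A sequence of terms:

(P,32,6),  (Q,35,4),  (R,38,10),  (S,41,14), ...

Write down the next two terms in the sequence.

Letter: letters move forward 1 place in the alphabet; P, Q, R, S → T → U.
Second part goes 32, 35, 38, 41 → 44 → 47 (+3 each step).
Third part: each term is the sum of the two before it; 6, 4, 10, 14 → 24 → 38.
Putting the parts together: (T,44,24) and then (U,47,38).

(T,44,24), (U,47,38)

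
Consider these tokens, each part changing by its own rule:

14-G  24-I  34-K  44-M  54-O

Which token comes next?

64-Q

First component: +10 each step, so 14, 24, 34, 44, 54 → 64.
Letter goes G, I, K, M, O → Q (letters move forward 2 places in the alphabet).
So the next token is 64-Q.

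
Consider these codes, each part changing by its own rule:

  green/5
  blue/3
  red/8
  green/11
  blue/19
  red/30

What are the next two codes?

green/49, blue/79

Colour: repeats green → blue → red, so green, blue, red, green, blue, red → green → blue.
Second component: each term is the sum of the two before it; 5, 3, 8, 11, 19, 30 → 49 → 79.
So the next two codes are green/49 and blue/79.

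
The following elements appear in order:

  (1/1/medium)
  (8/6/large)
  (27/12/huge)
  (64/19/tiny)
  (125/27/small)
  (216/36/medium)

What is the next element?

(343/46/large)

First slot goes 1, 8, 27, 64, 125, 216 → 343 (perfect cubes: 1³, 2³, 3³, …).
Second slot — differences are 5, 6, 7, … (increasing by 1 each time): 1, 6, 12, 19, 27, 36 → 46.
Size: repeats medium → large → huge → tiny → small, so medium, large, huge, tiny, small, medium → large.
Combining the parts gives (343/46/large).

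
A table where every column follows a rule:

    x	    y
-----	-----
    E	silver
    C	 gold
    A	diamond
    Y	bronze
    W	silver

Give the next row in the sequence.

Column x — letters move back 2 places in the alphabet, wrapping A→Z: E, C, A, Y, W → U.
For the column y, repeats silver → gold → diamond → bronze: silver, gold, diamond, bronze, silver → gold.
Putting it together: U  gold.

U  gold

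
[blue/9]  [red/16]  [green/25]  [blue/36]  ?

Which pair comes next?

Colour: blue, red, green, blue → red (repeats blue → red → green).
Second slot: perfect squares: 3², 4², 5², …, so 9, 16, 25, 36 → 49.
Putting it together: [red/49].

[red/49]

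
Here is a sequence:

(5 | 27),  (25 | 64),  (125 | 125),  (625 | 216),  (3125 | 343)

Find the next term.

(15625 | 512)

First slot: 5, 25, 125, 625, 3125 → 15625 (×5 each step).
Second slot goes 27, 64, 125, 216, 343 → 512 (perfect cubes: 3³, 4³, 5³, …).
So the next term is (15625 | 512).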